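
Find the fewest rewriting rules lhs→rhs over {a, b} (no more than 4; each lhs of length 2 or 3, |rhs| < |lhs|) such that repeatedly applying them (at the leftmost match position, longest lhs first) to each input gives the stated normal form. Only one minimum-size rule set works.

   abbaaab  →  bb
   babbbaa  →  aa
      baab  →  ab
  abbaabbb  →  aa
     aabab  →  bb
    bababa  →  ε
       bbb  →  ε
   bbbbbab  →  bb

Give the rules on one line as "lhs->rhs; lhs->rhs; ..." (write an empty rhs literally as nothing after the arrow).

  | abbaaab => abaab => aaab => bb
  | babbbaa => bbbaa => aa
  | baab => ab
  | abbaabbb => ababbb => aabbb => aa

aaa->b; aba->aa; ba->; bbb->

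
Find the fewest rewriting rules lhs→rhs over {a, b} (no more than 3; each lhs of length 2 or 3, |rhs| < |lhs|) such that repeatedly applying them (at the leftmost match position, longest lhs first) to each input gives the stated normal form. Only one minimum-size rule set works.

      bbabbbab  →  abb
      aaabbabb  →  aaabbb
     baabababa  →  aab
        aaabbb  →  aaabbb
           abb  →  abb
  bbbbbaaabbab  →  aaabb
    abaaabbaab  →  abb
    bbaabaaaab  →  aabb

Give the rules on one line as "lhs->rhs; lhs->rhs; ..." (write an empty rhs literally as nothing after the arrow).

aba->ab; ba->a

  | bbabbbab => babbbab => abbbab => abbab => abab => abb
  | aaabbabb => aaababb => aaabbb
  | baabababa => aabababa => aabbaba => aababa => aabba => aaba => aab
  | aaabbb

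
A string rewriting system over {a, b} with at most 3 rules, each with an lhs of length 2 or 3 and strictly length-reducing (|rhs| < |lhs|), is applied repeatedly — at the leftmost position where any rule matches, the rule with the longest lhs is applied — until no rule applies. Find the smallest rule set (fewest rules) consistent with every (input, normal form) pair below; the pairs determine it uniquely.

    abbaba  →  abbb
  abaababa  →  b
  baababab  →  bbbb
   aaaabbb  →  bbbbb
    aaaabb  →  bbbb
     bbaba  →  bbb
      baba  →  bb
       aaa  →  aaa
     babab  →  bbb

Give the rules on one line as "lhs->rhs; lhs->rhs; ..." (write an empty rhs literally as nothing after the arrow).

  | abbaba => abbba => abbb
  | abaababa => ababa => ba => b
  | baababab => bababab => bbabab => bbbab => bbbb
  | aaaabbb => aabbbb => bbbbb

aab->bb; aba->; ba->b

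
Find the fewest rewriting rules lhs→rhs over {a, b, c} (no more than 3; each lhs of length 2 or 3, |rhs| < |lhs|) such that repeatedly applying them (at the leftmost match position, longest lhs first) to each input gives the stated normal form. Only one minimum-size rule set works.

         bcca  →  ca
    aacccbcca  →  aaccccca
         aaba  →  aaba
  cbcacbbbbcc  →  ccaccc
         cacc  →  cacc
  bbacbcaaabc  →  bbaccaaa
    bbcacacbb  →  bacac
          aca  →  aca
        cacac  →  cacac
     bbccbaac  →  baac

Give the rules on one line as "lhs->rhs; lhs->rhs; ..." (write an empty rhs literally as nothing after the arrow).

bc->; cb->c

  | bcca => ca
  | aacccbcca => aaccccca
  | aaba
  | cbcacbbbbcc => ccacbbbbcc => ccacbbbcc => ccacbbcc => ccacbcc => ccaccc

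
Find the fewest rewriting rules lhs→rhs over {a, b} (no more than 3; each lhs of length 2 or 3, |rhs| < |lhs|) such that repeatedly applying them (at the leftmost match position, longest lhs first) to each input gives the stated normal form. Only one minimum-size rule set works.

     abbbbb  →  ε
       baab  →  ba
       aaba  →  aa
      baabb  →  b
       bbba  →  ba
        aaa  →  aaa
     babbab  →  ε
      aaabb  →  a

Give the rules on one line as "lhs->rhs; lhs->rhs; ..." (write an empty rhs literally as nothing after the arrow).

ab->; bb->

  | abbbbb => bbbb => bb => ε
  | baab => ba
  | aaba => aa
  | baabb => bab => b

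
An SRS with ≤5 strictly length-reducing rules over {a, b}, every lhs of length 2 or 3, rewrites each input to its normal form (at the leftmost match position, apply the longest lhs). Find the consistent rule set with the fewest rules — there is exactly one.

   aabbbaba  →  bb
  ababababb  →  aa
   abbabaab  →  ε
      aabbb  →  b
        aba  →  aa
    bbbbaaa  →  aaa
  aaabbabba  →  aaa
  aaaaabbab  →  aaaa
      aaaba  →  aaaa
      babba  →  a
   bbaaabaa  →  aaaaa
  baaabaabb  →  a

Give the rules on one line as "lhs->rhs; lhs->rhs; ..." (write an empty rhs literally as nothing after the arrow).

  | aabbbaba => abbaba => baba => baa => bb
  | ababababb => aabababb => aaababb => aaaabb => aaab => aa
  | abbabaab => babaab => baaab => bbab => ab => ε
  | aabbb => abb => b

ab->; aba->aa; baa->bb; bba->a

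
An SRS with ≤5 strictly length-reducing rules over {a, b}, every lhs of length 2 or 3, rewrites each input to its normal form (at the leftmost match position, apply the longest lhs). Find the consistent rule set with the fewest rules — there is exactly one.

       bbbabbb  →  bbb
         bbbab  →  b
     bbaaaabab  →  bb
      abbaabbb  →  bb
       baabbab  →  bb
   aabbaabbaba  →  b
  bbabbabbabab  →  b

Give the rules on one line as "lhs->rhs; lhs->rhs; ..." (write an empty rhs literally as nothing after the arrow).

aaa->b; ab->; aba->; bba->a

  | bbbabbb => babbb => bbb
  | bbbab => bab => b
  | bbaaaabab => aaaabab => babab => bb
  | abbaabbb => baabbb => babb => bb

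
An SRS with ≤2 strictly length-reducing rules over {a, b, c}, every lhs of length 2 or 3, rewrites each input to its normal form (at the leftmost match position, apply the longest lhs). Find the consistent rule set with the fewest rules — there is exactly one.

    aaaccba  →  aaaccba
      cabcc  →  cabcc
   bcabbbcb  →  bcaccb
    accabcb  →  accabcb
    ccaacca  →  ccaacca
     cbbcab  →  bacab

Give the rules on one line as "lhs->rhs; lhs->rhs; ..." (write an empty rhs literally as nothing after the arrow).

bbb->c; cbb->ba

  | aaaccba
  | cabcc
  | bcabbbcb => bcaccb
  | accabcb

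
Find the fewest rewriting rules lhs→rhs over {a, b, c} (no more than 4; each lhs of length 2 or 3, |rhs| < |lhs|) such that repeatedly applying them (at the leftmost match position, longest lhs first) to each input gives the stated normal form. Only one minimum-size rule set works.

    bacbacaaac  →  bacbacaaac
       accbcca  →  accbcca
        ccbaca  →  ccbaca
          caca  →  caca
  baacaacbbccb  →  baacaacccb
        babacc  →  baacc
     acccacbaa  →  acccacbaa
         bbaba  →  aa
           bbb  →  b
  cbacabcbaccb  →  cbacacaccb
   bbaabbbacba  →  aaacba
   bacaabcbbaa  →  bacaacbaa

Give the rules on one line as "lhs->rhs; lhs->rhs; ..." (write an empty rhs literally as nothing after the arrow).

aba->aa; bb->; bcb->c

  | bacbacaaac
  | accbcca
  | ccbaca
  | caca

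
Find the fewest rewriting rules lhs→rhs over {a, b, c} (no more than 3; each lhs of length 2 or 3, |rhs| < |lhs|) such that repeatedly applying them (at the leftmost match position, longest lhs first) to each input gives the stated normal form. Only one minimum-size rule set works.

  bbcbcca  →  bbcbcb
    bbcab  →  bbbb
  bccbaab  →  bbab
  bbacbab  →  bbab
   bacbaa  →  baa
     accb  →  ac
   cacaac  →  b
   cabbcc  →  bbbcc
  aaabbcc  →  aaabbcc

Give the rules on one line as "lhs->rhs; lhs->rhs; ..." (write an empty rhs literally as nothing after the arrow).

bac->; ca->b; ccb->c

  | bbcbcca => bbcbcb
  | bbcab => bbbb
  | bccbaab => bcaab => bbab
  | bbacbab => bbab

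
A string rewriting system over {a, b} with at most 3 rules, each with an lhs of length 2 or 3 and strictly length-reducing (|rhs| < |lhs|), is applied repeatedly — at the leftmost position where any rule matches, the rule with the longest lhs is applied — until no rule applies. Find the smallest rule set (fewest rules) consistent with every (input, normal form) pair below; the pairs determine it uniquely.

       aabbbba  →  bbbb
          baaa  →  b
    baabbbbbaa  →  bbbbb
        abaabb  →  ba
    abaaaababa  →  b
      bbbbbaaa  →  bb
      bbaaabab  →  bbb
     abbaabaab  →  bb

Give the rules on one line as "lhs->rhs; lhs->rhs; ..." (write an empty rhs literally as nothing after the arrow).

aa->b; ab->a; bba->b

  | aabbbba => bbbbba => bbbb
  | baaa => bba => b
  | baabbbbbaa => bbbbbbbaa => bbbbbba => bbbbb
  | abaabb => aaabb => babb => bab => ba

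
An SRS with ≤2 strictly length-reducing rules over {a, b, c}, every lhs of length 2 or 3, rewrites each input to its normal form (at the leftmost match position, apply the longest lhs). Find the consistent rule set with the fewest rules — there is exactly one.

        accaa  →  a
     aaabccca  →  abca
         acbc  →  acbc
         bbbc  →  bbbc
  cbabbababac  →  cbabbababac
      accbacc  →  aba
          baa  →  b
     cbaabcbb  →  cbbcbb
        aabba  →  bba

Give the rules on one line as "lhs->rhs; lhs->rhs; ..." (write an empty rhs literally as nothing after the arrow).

  | accaa => aaa => a
  | aaabccca => abccca => abca
  | acbc
  | bbbc

aa->; cc->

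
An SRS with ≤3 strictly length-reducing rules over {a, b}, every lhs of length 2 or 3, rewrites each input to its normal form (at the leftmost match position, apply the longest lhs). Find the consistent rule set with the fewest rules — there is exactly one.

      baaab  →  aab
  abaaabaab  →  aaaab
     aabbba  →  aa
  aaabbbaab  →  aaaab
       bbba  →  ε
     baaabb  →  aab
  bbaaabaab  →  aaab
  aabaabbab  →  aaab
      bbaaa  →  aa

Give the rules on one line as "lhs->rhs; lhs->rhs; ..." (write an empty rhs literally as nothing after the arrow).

  | baaab => aab
  | abaaabaab => aaabaab => aaaab
  | aabbba => aabba => aaba => aa
  | aaabbbaab => aaabbaab => aaabaab => aaaab

ba->; bb->b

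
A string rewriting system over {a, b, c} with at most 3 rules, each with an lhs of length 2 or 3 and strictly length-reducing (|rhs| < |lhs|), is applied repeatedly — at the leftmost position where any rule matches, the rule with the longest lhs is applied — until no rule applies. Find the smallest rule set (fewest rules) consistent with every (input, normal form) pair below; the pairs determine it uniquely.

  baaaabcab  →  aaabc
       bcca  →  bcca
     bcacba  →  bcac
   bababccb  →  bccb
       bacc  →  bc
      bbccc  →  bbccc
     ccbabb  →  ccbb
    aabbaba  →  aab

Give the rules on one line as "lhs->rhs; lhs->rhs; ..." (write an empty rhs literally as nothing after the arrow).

ba->; bac->b; cab->c

  | baaaabcab => aaabcab => aaabc
  | bcca
  | bcacba => bcac
  | bababccb => babccb => bccb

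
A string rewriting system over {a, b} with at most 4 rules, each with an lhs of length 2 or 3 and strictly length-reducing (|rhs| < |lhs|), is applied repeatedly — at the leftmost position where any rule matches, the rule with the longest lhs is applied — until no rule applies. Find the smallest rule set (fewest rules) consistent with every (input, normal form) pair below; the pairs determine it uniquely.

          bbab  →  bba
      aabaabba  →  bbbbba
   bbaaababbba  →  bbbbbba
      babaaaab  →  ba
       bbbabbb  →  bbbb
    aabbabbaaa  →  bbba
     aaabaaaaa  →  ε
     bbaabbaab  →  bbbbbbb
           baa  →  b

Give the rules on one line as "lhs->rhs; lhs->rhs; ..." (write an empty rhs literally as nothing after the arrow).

  | bbab => bba
  | aabaabba => bbaabba => bbbbba
  | bbaaababbba => bbababbba => bbaabbba => bbbbbba
  | babaaaab => baaaaab => baaab => bab => ba

aa->; aab->bb; ab->a; abb->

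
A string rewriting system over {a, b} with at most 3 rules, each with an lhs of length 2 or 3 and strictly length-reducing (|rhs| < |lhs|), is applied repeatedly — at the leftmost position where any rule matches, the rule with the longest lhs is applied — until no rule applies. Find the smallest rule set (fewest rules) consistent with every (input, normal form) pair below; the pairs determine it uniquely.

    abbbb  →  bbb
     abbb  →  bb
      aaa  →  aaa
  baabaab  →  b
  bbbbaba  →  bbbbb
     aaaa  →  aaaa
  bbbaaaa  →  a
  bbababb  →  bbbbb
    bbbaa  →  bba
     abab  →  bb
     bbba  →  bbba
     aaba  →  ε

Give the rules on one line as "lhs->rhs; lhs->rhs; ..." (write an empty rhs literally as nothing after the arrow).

ab->; aba->b; baa->a

  | abbbb => bbb
  | abbb => bb
  | aaa
  | baabaab => abaab => bab => b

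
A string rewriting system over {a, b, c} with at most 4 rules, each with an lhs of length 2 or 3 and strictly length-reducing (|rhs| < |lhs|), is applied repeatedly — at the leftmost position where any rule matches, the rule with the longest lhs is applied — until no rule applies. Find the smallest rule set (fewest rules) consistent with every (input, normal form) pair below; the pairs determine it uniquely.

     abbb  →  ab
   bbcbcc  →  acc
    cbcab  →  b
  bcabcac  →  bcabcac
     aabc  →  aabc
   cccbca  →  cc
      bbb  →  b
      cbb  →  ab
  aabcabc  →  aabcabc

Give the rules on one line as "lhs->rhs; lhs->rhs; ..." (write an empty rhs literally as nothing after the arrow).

  | abbb => ab
  | bbcbcc => cbcc => acc
  | cbcab => acab => b
  | bcabcac

aca->; bb->; cb->a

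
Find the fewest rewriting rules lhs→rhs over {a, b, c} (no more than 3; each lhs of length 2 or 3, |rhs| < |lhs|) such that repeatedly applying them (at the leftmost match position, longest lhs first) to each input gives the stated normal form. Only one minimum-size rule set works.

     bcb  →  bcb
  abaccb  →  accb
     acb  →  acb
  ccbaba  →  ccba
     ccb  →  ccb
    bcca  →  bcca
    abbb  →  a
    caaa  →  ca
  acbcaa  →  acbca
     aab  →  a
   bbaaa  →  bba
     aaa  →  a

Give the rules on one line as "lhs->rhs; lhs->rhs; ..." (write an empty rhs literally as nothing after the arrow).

aa->a; ab->a

  | bcb
  | abaccb => aaccb => accb
  | acb
  | ccbaba => ccbaa => ccba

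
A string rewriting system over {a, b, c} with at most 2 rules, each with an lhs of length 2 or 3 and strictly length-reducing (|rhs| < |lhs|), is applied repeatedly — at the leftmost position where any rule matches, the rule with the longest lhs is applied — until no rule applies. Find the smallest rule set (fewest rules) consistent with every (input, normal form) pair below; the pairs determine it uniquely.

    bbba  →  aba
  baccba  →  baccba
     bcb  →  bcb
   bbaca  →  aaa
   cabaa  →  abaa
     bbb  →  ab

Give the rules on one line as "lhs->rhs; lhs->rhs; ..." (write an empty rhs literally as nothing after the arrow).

  | bbba => aba
  | baccba
  | bcb
  | bbaca => aaca => aaa

bb->a; ca->a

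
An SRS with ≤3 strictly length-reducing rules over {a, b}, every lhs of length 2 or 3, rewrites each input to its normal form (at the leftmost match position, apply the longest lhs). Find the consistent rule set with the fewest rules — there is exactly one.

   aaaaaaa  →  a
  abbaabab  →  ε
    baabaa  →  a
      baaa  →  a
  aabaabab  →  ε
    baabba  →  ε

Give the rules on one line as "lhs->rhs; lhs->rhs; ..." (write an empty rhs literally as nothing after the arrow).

  | aaaaaaa => aaaaaa => aaaaa => aaaa => aaa => aa => a
  | abbaabab => baabab => abab => ab => ε
  | baabaa => abaa => aa => a
  | baaa => aa => a

aa->a; ab->; ba->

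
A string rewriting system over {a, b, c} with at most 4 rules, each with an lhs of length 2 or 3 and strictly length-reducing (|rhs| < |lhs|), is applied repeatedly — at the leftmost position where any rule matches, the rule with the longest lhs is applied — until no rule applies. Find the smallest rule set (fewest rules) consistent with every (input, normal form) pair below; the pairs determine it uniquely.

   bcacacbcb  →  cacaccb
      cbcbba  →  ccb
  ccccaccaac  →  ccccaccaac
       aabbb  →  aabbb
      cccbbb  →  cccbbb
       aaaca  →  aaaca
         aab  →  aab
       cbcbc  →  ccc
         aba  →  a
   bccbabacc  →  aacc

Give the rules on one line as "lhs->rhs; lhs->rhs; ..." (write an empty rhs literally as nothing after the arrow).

ba->; bc->c; bcc->aa

  | bcacacbcb => cacacbcb => cacaccb
  | cbcbba => ccbba => ccb
  | ccccaccaac
  | aabbb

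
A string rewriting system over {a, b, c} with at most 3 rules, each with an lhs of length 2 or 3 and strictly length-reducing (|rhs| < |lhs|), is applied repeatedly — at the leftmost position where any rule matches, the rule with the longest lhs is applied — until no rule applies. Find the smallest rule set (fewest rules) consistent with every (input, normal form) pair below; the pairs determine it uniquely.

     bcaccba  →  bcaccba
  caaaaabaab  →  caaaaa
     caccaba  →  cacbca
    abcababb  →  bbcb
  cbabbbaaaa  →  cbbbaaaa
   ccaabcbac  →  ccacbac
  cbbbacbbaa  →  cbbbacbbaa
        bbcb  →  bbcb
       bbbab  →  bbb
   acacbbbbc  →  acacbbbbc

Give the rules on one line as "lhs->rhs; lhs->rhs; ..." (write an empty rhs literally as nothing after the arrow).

  | bcaccba
  | caaaaabaab => caaaaaab => caaaaa
  | caccaba => cacbca
  | abcababb => cababb => bcabb => bbcb

ab->; cab->bc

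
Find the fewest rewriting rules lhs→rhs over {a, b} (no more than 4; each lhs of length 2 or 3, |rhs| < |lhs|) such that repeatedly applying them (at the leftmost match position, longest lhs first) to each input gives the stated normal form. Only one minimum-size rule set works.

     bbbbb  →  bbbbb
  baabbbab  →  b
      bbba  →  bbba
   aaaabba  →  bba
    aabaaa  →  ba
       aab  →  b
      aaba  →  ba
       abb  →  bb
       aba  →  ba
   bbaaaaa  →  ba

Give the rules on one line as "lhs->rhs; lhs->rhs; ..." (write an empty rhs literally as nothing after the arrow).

ab->b; baa->ab; bab->ab

  | bbbbb
  | baabbbab => abbbbab => bbbbab => bbbab => bbab => bab => ab => b
  | bbba
  | aaaabba => aaabba => aabba => abba => bba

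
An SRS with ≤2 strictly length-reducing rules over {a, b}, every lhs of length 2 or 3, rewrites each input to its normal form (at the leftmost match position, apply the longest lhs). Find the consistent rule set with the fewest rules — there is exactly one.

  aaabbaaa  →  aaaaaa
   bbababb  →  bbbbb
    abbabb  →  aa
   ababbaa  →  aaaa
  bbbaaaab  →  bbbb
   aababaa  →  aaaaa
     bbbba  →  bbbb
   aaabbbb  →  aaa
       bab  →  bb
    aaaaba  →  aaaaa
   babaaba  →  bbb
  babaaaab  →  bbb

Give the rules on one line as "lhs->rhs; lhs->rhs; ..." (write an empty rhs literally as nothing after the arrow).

  | aaabbaaa => aaabaaa => aaaaaa
  | bbababb => bbbabb => bbbbb
  | abbabb => ababb => aabb => aab => aa
  | ababbaa => aabbaa => aabaa => aaaa

ab->a; ba->b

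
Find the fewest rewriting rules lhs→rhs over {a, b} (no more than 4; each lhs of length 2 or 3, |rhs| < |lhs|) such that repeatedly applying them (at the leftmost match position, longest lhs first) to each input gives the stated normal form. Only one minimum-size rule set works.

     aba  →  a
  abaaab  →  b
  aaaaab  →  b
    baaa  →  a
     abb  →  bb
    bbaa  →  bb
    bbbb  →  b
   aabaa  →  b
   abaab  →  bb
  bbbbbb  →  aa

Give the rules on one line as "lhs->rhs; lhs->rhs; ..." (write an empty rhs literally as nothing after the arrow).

  | aba => ba => a
  | abaaab => baaab => bab => ab => b
  | aaaaab => aaaab => aaab => aab => ab => b
  | baaa => ba => a

ab->b; ba->a; baa->b; bbb->aa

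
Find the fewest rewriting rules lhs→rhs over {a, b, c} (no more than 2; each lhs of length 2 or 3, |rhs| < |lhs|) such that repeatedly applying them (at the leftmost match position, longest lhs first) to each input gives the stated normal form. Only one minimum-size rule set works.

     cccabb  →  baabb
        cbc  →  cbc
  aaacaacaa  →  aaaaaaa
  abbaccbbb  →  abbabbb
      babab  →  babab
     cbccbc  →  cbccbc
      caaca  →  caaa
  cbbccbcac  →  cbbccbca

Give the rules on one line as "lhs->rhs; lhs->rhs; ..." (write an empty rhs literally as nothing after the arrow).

ac->a; ccc->ba

  | cccabb => baabb
  | cbc
  | aaacaacaa => aaaaacaa => aaaaaaa
  | abbaccbbb => abbacbbb => abbabbb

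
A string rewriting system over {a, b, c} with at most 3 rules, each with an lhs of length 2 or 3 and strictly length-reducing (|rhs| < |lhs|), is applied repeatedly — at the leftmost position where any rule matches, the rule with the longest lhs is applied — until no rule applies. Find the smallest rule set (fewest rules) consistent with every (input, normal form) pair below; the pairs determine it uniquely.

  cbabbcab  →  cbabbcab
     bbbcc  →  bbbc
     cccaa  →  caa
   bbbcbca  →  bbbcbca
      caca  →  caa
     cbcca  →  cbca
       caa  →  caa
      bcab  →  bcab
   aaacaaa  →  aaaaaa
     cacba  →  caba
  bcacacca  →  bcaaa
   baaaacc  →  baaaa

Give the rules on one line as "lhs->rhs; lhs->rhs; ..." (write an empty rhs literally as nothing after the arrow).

ac->a; cc->c

  | cbabbcab
  | bbbcc => bbbc
  | cccaa => ccaa => caa
  | bbbcbca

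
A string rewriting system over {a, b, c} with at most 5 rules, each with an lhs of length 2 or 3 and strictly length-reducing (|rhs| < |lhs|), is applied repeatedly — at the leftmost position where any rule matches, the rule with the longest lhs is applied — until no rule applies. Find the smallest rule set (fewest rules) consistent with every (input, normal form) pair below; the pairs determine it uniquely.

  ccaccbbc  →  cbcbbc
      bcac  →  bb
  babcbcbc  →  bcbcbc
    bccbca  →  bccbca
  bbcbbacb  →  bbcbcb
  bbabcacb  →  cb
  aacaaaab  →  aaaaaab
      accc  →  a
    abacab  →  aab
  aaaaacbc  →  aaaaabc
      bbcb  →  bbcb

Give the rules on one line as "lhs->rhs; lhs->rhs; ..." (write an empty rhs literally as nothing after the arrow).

  | ccaccbbc => cbcbbc
  | bcac => bb
  | babcbcbc => bcbcbc
  | bccbca

ac->a; ba->; bbb->c; cac->b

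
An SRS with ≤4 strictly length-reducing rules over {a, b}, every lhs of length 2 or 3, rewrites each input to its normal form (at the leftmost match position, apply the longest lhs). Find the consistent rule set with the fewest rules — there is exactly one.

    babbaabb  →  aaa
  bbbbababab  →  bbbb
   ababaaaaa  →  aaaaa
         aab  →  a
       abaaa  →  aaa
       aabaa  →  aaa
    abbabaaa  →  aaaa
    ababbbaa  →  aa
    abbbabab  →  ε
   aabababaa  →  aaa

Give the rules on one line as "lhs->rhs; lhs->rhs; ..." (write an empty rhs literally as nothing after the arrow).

ab->; abb->a; baa->aa

  | babbaabb => baaabb => aaabb => aaa
  | bbbbababab => bbbbabab => bbbbab => bbbb
  | ababaaaaa => abaaaaa => aaaaa
  | aab => a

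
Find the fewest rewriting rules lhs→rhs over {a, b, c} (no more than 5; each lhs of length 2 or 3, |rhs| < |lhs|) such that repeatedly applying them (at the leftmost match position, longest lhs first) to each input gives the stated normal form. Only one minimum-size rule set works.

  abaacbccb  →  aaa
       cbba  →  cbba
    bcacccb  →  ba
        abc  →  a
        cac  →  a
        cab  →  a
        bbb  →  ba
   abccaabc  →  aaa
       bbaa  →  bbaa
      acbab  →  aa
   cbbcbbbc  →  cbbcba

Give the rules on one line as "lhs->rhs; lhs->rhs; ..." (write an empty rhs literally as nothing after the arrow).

  | abaacbccb => aaacbccb => aaabccb => aaaccb => aaacb => aaab => aaa
  | cbba
  | bcacccb => bacccb => baccb => bacb => bab => ba
  | abc => ac => a

ab->a; ac->a; bbb->ba; ca->a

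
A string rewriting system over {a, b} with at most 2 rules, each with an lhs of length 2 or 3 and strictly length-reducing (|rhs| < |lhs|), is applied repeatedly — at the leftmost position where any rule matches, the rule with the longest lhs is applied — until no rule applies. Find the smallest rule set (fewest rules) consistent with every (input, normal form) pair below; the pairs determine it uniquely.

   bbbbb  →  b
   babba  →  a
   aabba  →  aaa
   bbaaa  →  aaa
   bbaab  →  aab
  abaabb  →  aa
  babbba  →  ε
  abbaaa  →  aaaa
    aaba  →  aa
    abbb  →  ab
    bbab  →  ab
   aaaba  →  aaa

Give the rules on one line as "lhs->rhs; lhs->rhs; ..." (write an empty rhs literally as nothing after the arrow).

  | bbbbb => bbb => b
  | babba => bba => a
  | aabba => aaa
  | bbaaa => aaa

ba->; bb->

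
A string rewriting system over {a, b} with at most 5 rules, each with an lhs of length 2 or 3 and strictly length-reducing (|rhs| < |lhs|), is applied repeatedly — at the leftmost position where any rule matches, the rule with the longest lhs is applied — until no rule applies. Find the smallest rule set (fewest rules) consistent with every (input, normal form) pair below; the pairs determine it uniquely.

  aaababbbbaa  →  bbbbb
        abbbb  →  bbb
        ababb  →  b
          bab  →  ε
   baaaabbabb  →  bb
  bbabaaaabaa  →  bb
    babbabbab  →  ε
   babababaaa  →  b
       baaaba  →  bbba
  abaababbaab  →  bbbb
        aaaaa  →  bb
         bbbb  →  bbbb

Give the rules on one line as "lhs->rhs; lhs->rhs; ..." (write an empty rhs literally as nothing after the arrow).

aa->b; aaa->b; ab->; bab->

  | aaababbbbaa => bbabbbbaa => bbbbaa => bbbbb
  | abbbb => bbb
  | ababb => abb => b
  | bab => ε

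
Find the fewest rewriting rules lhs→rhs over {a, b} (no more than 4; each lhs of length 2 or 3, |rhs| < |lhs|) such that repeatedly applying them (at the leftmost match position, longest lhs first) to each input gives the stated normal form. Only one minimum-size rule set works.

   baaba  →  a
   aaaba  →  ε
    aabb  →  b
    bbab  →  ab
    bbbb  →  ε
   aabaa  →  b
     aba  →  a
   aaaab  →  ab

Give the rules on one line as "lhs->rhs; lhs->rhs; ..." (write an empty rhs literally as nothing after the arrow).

aa->b; ba->; bb->

  | baaba => aba => a
  | aaaba => baba => ba => ε
  | aabb => bbb => b
  | bbab => ab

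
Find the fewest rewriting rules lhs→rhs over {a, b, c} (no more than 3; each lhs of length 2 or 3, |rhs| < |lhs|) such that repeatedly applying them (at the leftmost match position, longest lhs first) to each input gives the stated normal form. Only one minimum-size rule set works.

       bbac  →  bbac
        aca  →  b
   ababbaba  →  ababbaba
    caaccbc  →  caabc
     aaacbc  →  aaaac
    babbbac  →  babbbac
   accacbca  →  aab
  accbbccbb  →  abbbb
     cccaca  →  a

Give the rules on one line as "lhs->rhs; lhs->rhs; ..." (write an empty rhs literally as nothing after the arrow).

  | bbac
  | aca => b
  | ababbaba
  | caaccbc => caabc

aca->b; cb->a; cc->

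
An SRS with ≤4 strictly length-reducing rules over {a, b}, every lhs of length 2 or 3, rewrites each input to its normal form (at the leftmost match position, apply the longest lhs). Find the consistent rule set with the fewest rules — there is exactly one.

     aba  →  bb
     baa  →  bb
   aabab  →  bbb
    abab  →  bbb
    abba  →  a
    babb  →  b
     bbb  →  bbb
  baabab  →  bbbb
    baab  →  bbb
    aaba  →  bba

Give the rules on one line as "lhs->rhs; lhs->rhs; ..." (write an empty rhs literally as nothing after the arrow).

  | aba => bb
  | baa => bb
  | aabab => bbab => bbb
  | abab => bbb

aa->b; ab->b; aba->bb; abb->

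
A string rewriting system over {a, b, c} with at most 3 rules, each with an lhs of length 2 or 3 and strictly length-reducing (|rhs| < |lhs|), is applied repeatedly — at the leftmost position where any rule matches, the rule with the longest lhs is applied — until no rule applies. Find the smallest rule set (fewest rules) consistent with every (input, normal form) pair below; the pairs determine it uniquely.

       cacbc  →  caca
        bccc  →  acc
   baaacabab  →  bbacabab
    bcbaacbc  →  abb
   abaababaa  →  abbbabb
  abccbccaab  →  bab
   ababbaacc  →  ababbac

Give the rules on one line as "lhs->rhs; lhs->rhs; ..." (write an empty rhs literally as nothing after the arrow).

  | cacbc => caca
  | bccc => acc
  | baaacabab => bbacabab
  | bcbaacbc => abaacbc => abbcbc => ababc => abaa => abb

aa->b; bc->a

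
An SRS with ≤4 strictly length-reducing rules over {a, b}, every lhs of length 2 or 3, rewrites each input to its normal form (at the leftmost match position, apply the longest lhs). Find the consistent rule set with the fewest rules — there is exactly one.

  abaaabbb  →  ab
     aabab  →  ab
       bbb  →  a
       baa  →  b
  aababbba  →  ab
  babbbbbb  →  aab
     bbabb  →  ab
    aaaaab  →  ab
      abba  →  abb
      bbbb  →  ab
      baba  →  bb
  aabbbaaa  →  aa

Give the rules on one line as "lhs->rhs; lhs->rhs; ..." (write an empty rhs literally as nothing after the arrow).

aaa->ab; aba->; ba->b; bbb->a

  | abaaabbb => aabbb => aaa => ab
  | aabab => ab
  | bbb => a
  | baa => ba => b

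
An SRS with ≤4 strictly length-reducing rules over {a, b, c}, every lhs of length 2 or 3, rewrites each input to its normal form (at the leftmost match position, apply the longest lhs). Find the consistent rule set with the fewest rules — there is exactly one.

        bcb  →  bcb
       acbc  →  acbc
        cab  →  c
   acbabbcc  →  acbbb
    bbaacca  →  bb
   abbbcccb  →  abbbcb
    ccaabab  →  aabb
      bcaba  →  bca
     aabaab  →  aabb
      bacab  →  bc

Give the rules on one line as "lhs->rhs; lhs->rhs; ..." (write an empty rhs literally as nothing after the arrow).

ba->b; cab->c; cc->

  | bcb
  | acbc
  | cab => c
  | acbabbcc => acbbbcc => acbbb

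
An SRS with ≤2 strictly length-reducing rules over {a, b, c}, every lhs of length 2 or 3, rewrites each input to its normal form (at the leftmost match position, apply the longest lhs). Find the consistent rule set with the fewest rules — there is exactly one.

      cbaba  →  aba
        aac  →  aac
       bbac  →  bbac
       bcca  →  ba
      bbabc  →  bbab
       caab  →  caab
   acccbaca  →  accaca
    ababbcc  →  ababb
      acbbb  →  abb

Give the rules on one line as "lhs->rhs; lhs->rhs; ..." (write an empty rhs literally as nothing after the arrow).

bc->b; cb->

  | cbaba => aba
  | aac
  | bbac
  | bcca => bca => ba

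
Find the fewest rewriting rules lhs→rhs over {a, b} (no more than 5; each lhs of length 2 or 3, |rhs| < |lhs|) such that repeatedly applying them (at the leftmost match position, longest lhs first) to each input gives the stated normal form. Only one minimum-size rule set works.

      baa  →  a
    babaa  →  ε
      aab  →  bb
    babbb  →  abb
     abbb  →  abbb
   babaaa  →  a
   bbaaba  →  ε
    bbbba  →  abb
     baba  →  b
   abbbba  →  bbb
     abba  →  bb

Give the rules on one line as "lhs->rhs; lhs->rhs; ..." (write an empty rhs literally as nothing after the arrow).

aa->b; ba->; bab->a; bba->ab

  | baa => a
  | babaa => aaa => ba => ε
  | aab => bb
  | babbb => abb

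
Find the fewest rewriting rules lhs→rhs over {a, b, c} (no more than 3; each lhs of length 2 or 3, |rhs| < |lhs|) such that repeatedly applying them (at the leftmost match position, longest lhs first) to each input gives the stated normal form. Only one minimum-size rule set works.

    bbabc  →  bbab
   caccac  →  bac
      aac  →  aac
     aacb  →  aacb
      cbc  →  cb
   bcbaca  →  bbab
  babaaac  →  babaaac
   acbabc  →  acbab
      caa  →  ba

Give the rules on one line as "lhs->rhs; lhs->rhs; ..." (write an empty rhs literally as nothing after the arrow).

  | bbabc => bbab
  | caccac => bccac => bcac => bac
  | aac
  | aacb

bc->b; ca->b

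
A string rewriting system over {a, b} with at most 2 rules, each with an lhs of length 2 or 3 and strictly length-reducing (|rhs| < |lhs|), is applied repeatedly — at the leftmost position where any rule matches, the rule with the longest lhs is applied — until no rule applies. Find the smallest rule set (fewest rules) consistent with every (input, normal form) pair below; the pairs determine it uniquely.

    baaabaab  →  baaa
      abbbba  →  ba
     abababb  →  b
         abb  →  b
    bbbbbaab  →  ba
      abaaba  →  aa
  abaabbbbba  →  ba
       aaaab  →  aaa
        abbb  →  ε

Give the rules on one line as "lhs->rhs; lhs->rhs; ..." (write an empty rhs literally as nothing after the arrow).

  | baaabaab => baaaab => baaa
  | abbbba => bbba => ba
  | abababb => ababb => abb => b
  | abb => b

ab->; bb->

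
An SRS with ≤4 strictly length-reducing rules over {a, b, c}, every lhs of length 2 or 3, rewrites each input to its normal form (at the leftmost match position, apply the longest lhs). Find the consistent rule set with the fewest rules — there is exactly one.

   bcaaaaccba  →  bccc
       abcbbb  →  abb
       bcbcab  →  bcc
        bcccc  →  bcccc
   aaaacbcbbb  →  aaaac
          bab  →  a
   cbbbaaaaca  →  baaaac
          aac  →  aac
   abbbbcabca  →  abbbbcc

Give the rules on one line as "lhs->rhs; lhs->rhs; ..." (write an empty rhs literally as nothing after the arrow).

  | bcaaaaccba => bcaaaccba => bcaaccba => bcaccba => bcccba => bccca => bccc
  | abcbbb => abb
  | bcbcab => bccab => bccb => bcc
  | bcccc

bab->a; ca->c; cb->c; cbb->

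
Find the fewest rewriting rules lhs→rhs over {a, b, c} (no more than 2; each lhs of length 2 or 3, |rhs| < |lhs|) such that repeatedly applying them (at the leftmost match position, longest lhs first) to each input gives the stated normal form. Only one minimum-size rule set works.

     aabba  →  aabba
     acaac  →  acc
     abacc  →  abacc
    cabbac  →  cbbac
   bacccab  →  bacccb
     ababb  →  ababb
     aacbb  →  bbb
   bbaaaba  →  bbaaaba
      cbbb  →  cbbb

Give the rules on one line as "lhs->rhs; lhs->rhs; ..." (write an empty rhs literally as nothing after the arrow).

  | aabba
  | acaac => acac => acc
  | abacc
  | cabbac => cbbac

aac->b; ca->c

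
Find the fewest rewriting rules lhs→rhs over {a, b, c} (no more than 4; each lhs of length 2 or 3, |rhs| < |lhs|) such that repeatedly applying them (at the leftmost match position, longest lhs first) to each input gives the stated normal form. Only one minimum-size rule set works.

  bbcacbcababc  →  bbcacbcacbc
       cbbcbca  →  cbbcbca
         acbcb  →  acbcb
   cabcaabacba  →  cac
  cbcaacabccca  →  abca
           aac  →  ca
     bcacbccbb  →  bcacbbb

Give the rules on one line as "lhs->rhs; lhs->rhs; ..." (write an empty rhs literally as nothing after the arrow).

aac->ca; ba->c; cc->

  | bbcacbcababc => bbcacbcacbc
  | cbbcbca
  | acbcb
  | cabcaabacba => cabcaaccba => cabccacba => cabacba => caccba => caba => cac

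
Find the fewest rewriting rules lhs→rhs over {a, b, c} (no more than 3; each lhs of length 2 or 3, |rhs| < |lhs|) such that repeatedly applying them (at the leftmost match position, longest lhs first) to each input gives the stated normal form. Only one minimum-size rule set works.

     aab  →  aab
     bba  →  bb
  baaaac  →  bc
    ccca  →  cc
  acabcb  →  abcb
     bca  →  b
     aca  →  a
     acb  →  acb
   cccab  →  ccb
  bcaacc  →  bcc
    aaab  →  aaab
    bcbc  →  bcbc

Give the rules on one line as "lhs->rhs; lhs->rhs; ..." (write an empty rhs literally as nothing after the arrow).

ba->b; ca->

  | aab
  | bba => bb
  | baaaac => baaac => baac => bac => bc
  | ccca => cc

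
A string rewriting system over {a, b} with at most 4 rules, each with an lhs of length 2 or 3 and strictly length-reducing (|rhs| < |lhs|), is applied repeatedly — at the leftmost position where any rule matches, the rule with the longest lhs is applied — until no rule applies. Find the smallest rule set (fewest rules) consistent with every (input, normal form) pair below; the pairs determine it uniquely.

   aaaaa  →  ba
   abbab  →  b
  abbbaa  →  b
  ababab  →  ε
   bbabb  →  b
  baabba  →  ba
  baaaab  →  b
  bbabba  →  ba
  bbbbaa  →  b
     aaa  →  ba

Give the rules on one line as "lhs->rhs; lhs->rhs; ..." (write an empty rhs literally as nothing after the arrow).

  | aaaaa => baaa => bba => ba
  | abbab => bab => b
  | abbbaa => bbaa => baa => bb => b
  | ababab => abab => ab => ε

aa->b; ab->; bb->b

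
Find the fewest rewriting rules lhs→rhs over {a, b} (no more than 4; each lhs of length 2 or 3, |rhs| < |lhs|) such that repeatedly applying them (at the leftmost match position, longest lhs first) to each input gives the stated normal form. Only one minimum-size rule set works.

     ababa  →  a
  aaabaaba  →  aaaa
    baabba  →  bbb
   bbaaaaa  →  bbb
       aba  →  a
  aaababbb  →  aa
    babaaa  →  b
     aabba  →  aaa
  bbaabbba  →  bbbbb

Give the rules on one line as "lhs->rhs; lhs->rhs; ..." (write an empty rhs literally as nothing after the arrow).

  | ababa => aba => a
  | aaabaaba => aaaaba => aaaa
  | baabba => bbbba => bbb
  | bbaaaaa => bbbaaa => bbbba => bbb

ab->; abb->a; ba->; baa->bb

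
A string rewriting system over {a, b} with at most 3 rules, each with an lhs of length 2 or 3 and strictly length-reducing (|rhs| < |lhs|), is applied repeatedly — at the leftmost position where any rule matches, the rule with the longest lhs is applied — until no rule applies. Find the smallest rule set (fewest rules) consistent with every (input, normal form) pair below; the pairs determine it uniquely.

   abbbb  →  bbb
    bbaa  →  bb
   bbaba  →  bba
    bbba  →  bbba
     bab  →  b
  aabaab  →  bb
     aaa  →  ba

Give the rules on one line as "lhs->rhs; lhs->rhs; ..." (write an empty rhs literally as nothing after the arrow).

  | abbbb => bbb
  | bbaa => bb
  | bbaba => bba
  | bbba

aa->; aaa->ba; ab->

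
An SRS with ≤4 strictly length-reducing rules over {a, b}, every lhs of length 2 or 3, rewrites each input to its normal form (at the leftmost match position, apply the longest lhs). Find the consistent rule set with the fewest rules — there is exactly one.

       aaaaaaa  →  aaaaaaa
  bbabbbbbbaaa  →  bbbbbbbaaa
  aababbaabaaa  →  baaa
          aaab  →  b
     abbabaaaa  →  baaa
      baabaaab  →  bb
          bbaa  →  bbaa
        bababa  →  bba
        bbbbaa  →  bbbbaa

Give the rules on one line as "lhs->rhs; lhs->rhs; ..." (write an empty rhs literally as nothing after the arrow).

ab->b; aba->; abb->b

  | aaaaaaa
  | bbabbbbbbaaa => bbbbbbbaaa
  | aababbaabaaa => abbaabaaa => baabaaa => baaa
  | aaab => aab => ab => b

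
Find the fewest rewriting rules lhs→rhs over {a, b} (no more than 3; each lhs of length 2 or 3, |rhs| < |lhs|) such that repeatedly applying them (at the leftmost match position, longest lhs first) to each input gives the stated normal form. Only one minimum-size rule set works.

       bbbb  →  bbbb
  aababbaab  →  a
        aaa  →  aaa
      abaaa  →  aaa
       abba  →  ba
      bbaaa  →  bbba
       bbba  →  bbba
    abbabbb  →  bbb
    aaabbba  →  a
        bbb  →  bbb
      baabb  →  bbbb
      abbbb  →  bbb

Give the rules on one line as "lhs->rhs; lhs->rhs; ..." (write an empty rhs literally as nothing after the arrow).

ab->; baa->bb

  | bbbb
  | aababbaab => aabbaab => abaab => aab => a
  | aaa
  | abaaa => aaa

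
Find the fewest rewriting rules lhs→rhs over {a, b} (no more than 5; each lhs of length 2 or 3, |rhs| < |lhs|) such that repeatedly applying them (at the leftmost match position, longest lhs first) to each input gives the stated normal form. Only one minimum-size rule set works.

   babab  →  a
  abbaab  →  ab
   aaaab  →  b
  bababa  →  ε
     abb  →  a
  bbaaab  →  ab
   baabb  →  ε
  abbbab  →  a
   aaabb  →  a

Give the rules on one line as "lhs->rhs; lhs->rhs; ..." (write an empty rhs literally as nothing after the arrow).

aa->; aba->ab; ba->a; bb->

  | babab => abab => abb => a
  | abbaab => aaab => ab
  | aaaab => aab => b
  | bababa => ababa => abba => aa => ε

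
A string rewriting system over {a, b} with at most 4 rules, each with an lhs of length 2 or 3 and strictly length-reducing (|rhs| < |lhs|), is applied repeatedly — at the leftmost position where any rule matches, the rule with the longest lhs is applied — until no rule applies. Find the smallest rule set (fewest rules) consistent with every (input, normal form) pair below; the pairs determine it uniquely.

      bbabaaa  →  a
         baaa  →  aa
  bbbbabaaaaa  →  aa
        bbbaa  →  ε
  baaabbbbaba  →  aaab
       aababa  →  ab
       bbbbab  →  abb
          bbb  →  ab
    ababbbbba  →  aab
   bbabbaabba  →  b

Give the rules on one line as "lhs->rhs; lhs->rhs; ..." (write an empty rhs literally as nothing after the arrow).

aba->b; ba->; bbb->ab

  | bbabaaa => bbaaa => baa => a
  | baaa => aa
  | bbbbabaaaaa => abbabaaaaa => abbaaaaa => abaaaa => baaa => aa
  | bbbaa => abaa => ba => ε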